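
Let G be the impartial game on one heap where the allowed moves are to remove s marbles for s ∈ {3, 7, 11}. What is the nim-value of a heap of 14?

Grundy values for subtraction set {3, 7, 11}:
g(0) = mex{} = 0
g(1) = mex{} = 0
g(2) = mex{} = 0
g(3) = mex{0} = 1
g(4) = mex{0} = 1
g(5) = mex{0} = 1
g(6) = mex{1} = 0
g(7) = mex{0,1} = 2
g(8) = mex{0,1} = 2
g(9) = mex{0} = 1
g(10) = mex{1,2} = 0
g(11) = mex{0,1,2} = 3
g(12) = mex{0,1} = 2
g(13) = mex{0} = 1
g(14) = mex{1,2,3} = 0
So g(14) = 0.

0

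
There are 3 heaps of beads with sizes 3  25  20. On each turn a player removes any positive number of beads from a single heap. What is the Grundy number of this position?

14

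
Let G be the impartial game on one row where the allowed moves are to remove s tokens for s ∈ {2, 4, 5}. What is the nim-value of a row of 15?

0

Grundy values for subtraction set {2, 4, 5}:
k:     0  1  2  3  4  5  6  7  8  9 10 11 12 13 14 15
g(k):  0  0  1  1  2  2  3  0  0  1  1  2  2  3  0  0
So g(15) = 0.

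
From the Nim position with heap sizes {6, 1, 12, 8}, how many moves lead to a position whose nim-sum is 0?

Compute the nim-sum pairwise:
6 ⊕ 1 = 7
7 ⊕ 12 = 11
11 ⊕ 8 = 3
The overall nim-sum is X = 3. A heap of size p has a winning move iff p XOR X < p (reduce it to p XOR X).
  6: 6 XOR 3 = 5 < 6 — winning move (to 5).
  1: 1 XOR 3 = 2 ≥ 1 — no move.
  12: 12 XOR 3 = 15 ≥ 12 — no move.
  8: 8 XOR 3 = 11 ≥ 8 — no move.
That gives 1 winning move.

1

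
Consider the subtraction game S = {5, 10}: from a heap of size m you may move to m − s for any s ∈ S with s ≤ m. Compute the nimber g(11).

2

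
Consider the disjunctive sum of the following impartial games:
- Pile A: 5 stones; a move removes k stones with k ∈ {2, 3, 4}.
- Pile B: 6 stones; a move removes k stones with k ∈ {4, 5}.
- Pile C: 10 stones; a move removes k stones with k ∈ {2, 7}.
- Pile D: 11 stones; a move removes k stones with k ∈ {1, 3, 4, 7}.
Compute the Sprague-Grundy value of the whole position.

Build the Grundy sequence for pile A with g(k) = mex{g(k−s) : s ∈ {2, 3, 4}, s ≤ k}:
g(0) = mex{} = 0
g(1) = mex{} = 0
g(2) = mex{0} = 1
g(3) = mex{0} = 1
g(4) = mex{0,1} = 2
g(5) = mex{0,1} = 2
So g(5) = 2.
For pile B, compute g(0), g(1), … with moves {4, 5}:
g(0) = mex{} = 0
g(1) = mex{} = 0
g(2) = mex{} = 0
g(3) = mex{} = 0
g(4) = mex{0} = 1
g(5) = mex{0} = 1
g(6) = mex{0} = 1
So g(6) = 1.
For pile C, compute g(0), g(1), … with moves {2, 7}:
g(0) = mex{} = 0
g(1) = mex{} = 0
g(2) = mex{0} = 1
g(3) = mex{0} = 1
g(4) = mex{1} = 0
g(5) = mex{1} = 0
g(6) = mex{0} = 1
g(7) = mex{0} = 1
g(8) = mex{0,1} = 2
g(9) = mex{1} = 0
g(10) = mex{1,2} = 0
So g(10) = 0.
Build the Grundy sequence for pile D with g(k) = mex{g(k−s) : s ∈ {1, 3, 4, 7}, s ≤ k}:
k:     0  1  2  3  4  5  6  7  8  9 10 11
g(k):  0  1  0  1  2  3  2  3  0  1  0  1
So g(11) = 1.
By the Sprague-Grundy theorem, the Grundy value of a sum of independent games is the XOR of the component values.
Combined value = 2 XOR 1 XOR 0 XOR 1 = 2.

2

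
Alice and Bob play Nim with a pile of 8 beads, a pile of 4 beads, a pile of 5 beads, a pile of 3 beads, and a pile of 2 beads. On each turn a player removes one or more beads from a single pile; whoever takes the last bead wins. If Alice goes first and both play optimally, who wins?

Alice wins

Write each in binary and XOR column by column:
  1000  (8)
  0100  (4)
  0101  (5)
  0011  (3)
  0010  (2)
  ----
  1000  (8)
The nim-sum is 8 ≠ 0, so this is an N-position: the player to move can win; Alice has a winning move.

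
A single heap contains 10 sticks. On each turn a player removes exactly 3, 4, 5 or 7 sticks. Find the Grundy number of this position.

0

Compute g(0), g(1), … for moves {3, 4, 5, 7}:
k:     0  1  2  3  4  5  6  7  8  9 10
g(k):  0  0  0  1  1  1  2  2  2  3  0
So g(10) = 0.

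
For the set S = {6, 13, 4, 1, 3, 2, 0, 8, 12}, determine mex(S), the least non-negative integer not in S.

The values 0, 1, 2, 3, 4 are all present; 5 is the first non-negative integer missing from the set.

5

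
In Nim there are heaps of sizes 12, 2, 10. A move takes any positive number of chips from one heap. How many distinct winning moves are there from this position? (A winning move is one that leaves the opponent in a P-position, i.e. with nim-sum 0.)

Write each in binary and XOR column by column:
  1100  (12)
  0010  (2)
  1010  (10)
  ----
  0100  (4)
The overall nim-sum is X = 4. A heap of size p has a winning move iff p XOR X < p (reduce it to p XOR X).
  12: 12 XOR 4 = 8 < 12 — winning move (to 8).
  2: 2 XOR 4 = 6 ≥ 2 — no move.
  10: 10 XOR 4 = 14 ≥ 10 — no move.
That gives 1 winning move.

1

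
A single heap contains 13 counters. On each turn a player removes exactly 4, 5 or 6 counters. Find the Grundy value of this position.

0

Build the Grundy sequence with g(k) = mex{g(k−s) : s ∈ {4, 5, 6}, s ≤ k}:
g(0) = mex{} = 0
g(1) = mex{} = 0
g(2) = mex{} = 0
g(3) = mex{} = 0
g(4) = mex{0} = 1
g(5) = mex{0} = 1
g(6) = mex{0} = 1
g(7) = mex{0} = 1
g(8) = mex{0,1} = 2
g(9) = mex{0,1} = 2
g(10) = mex{1} = 0
g(11) = mex{1} = 0
g(12) = mex{1,2} = 0
g(13) = mex{1,2} = 0
So g(13) = 0.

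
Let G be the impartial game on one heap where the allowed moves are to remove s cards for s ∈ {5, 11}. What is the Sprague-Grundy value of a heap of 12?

Build the Grundy sequence with g(k) = mex{g(k−s) : s ∈ {5, 11}, s ≤ k}:
g(0) = mex{} = 0
g(1) = mex{} = 0
g(2) = mex{} = 0
g(3) = mex{} = 0
g(4) = mex{} = 0
g(5) = mex{0} = 1
g(6) = mex{0} = 1
g(7) = mex{0} = 1
g(8) = mex{0} = 1
g(9) = mex{0} = 1
g(10) = mex{1} = 0
g(11) = mex{0,1} = 2
g(12) = mex{0,1} = 2
So g(12) = 2.

2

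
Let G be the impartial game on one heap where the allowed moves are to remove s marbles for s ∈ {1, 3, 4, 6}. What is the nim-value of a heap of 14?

0

Build the Grundy sequence with g(k) = mex{g(k−s) : s ∈ {1, 3, 4, 6}, s ≤ k}:
g(0) = mex{} = 0
g(1) = mex{0} = 1
g(2) = mex{1} = 0
g(3) = mex{0} = 1
g(4) = mex{0,1} = 2
g(5) = mex{0,1,2} = 3
g(6) = mex{0,1,3} = 2
g(7) = mex{1,2} = 0
g(8) = mex{0,2,3} = 1
g(9) = mex{1,2,3} = 0
g(10) = mex{0,2} = 1
g(11) = mex{0,1,3} = 2
g(12) = mex{0,1,2} = 3
g(13) = mex{0,1,3} = 2
g(14) = mex{1,2} = 0
So g(14) = 0.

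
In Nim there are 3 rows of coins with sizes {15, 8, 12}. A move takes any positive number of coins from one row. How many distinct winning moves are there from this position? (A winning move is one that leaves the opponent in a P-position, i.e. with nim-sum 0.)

Write each in binary and XOR column by column:
  1111  (15)
  1000  (8)
  1100  (12)
  ----
  1011  (11)
The overall nim-sum is X = 11. A row of size p has a winning move iff p XOR X < p (reduce it to p XOR X).
  15: 15 XOR 11 = 4 < 15 — winning move (to 4).
  8: 8 XOR 11 = 3 < 8 — winning move (to 3).
  12: 12 XOR 11 = 7 < 12 — winning move (to 7).
That gives 3 winning moves.

3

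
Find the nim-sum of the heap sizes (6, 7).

Nim-sum: 6 ^ 7 = 1.

1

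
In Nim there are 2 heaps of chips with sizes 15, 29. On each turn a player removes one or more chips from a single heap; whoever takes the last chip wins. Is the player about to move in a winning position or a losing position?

Winning position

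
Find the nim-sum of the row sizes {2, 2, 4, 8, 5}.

9

Nim-sum: 2 XOR 2 XOR 4 XOR 8 XOR 5 = 9.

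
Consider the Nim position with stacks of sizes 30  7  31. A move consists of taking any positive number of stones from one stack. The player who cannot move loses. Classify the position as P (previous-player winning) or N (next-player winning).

Nim-sum: 30 XOR 7 XOR 31 = 6.
The nim-sum is 6 ≠ 0, so this is an N-position: the player to move can win.

N-position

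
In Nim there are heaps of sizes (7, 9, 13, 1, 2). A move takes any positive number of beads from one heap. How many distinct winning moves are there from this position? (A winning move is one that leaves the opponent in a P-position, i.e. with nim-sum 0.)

Compute the nim-sum pairwise:
7 ⊕ 9 = 14
14 ⊕ 13 = 3
3 ⊕ 1 = 2
2 ⊕ 2 = 0
The nim-sum is already 0, so every move leaves a nonzero nim-sum — there are no winning moves.

0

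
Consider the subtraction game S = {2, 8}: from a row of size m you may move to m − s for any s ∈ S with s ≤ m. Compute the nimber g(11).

Grundy values for subtraction set {2, 8}:
k:     0  1  2  3  4  5  6  7  8  9 10 11
g(k):  0  0  1  1  0  0  1  1  2  2  0  0
So g(11) = 0.

0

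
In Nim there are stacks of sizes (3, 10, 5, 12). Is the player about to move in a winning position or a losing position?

Losing position

In binary:
  0011  (3)
  1010  (10)
  0101  (5)
  1100  (12)
  ----
  0000  (0)
The nim-sum is 0, so this is a P-position: the player to move is in a losing position under optimal play.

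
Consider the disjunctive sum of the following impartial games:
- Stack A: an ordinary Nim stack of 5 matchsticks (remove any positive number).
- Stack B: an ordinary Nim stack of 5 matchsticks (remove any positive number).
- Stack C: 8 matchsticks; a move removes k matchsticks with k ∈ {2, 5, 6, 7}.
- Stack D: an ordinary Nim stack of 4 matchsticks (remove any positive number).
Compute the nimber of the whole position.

6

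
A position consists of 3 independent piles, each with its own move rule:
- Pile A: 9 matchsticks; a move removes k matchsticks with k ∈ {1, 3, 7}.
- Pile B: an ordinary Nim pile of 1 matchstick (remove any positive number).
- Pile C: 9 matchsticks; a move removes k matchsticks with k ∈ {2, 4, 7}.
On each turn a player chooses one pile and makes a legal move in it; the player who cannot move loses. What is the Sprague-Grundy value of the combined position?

For pile A, compute g(0), g(1), … with moves {1, 3, 7}:
k:     0  1  2  3  4  5  6  7  8  9
g(k):  0  1  0  1  0  1  0  1  0  1
So g(9) = 1.
Pile B is a plain Nim pile of size 1, so its Grundy value is 1.
For pile C, compute g(0), g(1), … with moves {2, 4, 7}:
k:     0  1  2  3  4  5  6  7  8  9
g(k):  0  0  1  1  2  2  0  3  1  0
So g(9) = 0.
By the Sprague-Grundy theorem, the Grundy value of a sum of independent games is the XOR of the component values.
Combined value = 1 XOR 1 XOR 0 = 0.

0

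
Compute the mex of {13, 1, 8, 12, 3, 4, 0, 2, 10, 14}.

5

The values 0, 1, 2, 3, 4 are all present; 5 is the first non-negative integer missing from the set.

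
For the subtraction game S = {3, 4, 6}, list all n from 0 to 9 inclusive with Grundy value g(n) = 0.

0, 1, 2, 9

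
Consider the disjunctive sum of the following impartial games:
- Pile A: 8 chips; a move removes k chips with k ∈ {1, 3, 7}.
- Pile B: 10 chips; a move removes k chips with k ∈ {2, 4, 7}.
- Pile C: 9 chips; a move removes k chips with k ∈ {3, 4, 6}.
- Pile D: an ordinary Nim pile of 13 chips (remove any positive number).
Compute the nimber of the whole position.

15

Build the Grundy sequence for pile A with g(k) = mex{g(k−s) : s ∈ {1, 3, 7}, s ≤ k}:
k:     0  1  2  3  4  5  6  7  8
g(k):  0  1  0  1  0  1  0  1  0
So g(8) = 0.
For pile B, compute g(0), g(1), … with moves {2, 4, 7}:
g(0) = mex{} = 0
g(1) = mex{} = 0
g(2) = mex{0} = 1
g(3) = mex{0} = 1
g(4) = mex{0,1} = 2
g(5) = mex{0,1} = 2
g(6) = mex{1,2} = 0
g(7) = mex{0,1,2} = 3
g(8) = mex{0,2} = 1
g(9) = mex{1,2,3} = 0
g(10) = mex{0,1} = 2
So g(10) = 2.
For pile C, compute g(0), g(1), … with moves {3, 4, 6}:
k:     0  1  2  3  4  5  6  7  8  9
g(k):  0  0  0  1  1  1  2  2  2  0
So g(9) = 0.
Pile D is a plain Nim pile of size 13, so its Grundy value is 13.
The value of a disjunctive sum is the nim-sum of the parts.
Combined value = 0 ⊕ 2 ⊕ 0 ⊕ 13 = 15.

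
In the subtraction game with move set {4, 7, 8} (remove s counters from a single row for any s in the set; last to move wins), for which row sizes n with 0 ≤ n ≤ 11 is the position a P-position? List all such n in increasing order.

Grundy values for subtraction set {4, 7, 8}:
g(0) = mex{} = 0
g(1) = mex{} = 0
g(2) = mex{} = 0
g(3) = mex{} = 0
g(4) = mex{0} = 1
g(5) = mex{0} = 1
g(6) = mex{0} = 1
g(7) = mex{0} = 1
g(8) = mex{0,1} = 2
g(9) = mex{0,1} = 2
g(10) = mex{0,1} = 2
g(11) = mex{0,1} = 2
The P-positions (g = 0) in 0..11 are 0, 1, 2, 3.

0, 1, 2, 3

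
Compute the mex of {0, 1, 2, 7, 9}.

3

The values 0, 1, 2 are all present; 3 is the first non-negative integer missing from the set.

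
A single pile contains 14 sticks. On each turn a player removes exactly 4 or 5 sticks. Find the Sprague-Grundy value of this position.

Build the Grundy sequence with g(k) = mex{g(k−s) : s ∈ {4, 5}, s ≤ k}:
k:     0  1  2  3  4  5  6  7  8  9 10 11 12 13 14
g(k):  0  0  0  0  1  1  1  1  2  0  0  0  0  1  1
So g(14) = 1.

1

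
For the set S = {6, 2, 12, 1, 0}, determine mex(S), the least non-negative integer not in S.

3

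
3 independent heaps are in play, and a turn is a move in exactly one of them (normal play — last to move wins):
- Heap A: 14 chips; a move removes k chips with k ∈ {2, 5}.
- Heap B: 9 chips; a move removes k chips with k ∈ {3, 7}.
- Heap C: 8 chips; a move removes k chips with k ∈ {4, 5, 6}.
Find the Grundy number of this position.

3

Grundy values for heap A (subtraction set {2, 5}):
g(0) = mex{} = 0
g(1) = mex{} = 0
g(2) = mex{0} = 1
g(3) = mex{0} = 1
g(4) = mex{1} = 0
g(5) = mex{0,1} = 2
g(6) = mex{0} = 1
g(7) = mex{1,2} = 0
g(8) = mex{1} = 0
g(9) = mex{0} = 1
g(10) = mex{0,2} = 1
g(11) = mex{1} = 0
g(12) = mex{0,1} = 2
g(13) = mex{0} = 1
g(14) = mex{1,2} = 0
So g(14) = 0.
Build the Grundy sequence for heap B with g(k) = mex{g(k−s) : s ∈ {3, 7}, s ≤ k}:
g(0) = mex{} = 0
g(1) = mex{} = 0
g(2) = mex{} = 0
g(3) = mex{0} = 1
g(4) = mex{0} = 1
g(5) = mex{0} = 1
g(6) = mex{1} = 0
g(7) = mex{0,1} = 2
g(8) = mex{0,1} = 2
g(9) = mex{0} = 1
So g(9) = 1.
For heap C, compute g(0), g(1), … with moves {4, 5, 6}:
g(0) = mex{} = 0
g(1) = mex{} = 0
g(2) = mex{} = 0
g(3) = mex{} = 0
g(4) = mex{0} = 1
g(5) = mex{0} = 1
g(6) = mex{0} = 1
g(7) = mex{0} = 1
g(8) = mex{0,1} = 2
So g(8) = 2.
The value of a disjunctive sum is the nim-sum of the parts.
Combined value = 0 XOR 1 XOR 2 = 3.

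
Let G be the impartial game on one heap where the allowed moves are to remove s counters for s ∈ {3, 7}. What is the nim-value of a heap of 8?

2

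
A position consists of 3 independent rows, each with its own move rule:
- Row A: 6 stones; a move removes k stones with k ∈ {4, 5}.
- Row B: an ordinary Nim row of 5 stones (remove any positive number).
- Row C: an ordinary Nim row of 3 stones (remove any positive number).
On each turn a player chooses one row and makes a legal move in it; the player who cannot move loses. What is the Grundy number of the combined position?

7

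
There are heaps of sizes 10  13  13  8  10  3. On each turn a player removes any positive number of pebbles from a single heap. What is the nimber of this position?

11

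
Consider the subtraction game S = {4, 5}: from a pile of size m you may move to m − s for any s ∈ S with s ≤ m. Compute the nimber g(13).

Compute g(0), g(1), … for moves {4, 5}:
k:     0  1  2  3  4  5  6  7  8  9 10 11 12 13
g(k):  0  0  0  0  1  1  1  1  2  0  0  0  0  1
So g(13) = 1.

1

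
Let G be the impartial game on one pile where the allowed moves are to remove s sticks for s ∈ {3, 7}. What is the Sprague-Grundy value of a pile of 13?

Grundy values for subtraction set {3, 7}:
k:     0  1  2  3  4  5  6  7  8  9 10 11 12 13
g(k):  0  0  0  1  1  1  0  2  2  1  0  0  0  1
So g(13) = 1.

1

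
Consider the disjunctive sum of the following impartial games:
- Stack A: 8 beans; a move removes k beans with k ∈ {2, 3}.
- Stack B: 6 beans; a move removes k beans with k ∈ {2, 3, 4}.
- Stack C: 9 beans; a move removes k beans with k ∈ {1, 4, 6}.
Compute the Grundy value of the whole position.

Grundy values for stack A (subtraction set {2, 3}):
g(0) = mex{} = 0
g(1) = mex{} = 0
g(2) = mex{0} = 1
g(3) = mex{0} = 1
g(4) = mex{0,1} = 2
g(5) = mex{1} = 0
g(6) = mex{1,2} = 0
g(7) = mex{0,2} = 1
g(8) = mex{0} = 1
So g(8) = 1.
For stack B, compute g(0), g(1), … with moves {2, 3, 4}:
g(0) = mex{} = 0
g(1) = mex{} = 0
g(2) = mex{0} = 1
g(3) = mex{0} = 1
g(4) = mex{0,1} = 2
g(5) = mex{0,1} = 2
g(6) = mex{1,2} = 0
So g(6) = 0.
For stack C, compute g(0), g(1), … with moves {1, 4, 6}:
g(0) = mex{} = 0
g(1) = mex{0} = 1
g(2) = mex{1} = 0
g(3) = mex{0} = 1
g(4) = mex{0,1} = 2
g(5) = mex{1,2} = 0
g(6) = mex{0} = 1
g(7) = mex{1} = 0
g(8) = mex{0,2} = 1
g(9) = mex{0,1} = 2
So g(9) = 2.
The value of a disjunctive sum is the nim-sum of the parts.
Combined value = 1 ⊕ 0 ⊕ 2 = 3.

3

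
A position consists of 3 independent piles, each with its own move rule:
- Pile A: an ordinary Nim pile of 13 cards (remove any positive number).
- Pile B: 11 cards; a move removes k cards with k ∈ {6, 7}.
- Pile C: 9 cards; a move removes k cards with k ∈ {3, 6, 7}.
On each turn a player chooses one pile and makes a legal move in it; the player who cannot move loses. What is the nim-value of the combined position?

Pile A is a plain Nim pile of size 13, so its Grundy value is 13.
For pile B, compute g(0), g(1), … with moves {6, 7}:
g(0) = mex{} = 0
g(1) = mex{} = 0
g(2) = mex{} = 0
g(3) = mex{} = 0
g(4) = mex{} = 0
g(5) = mex{} = 0
g(6) = mex{0} = 1
g(7) = mex{0} = 1
g(8) = mex{0} = 1
g(9) = mex{0} = 1
g(10) = mex{0} = 1
g(11) = mex{0} = 1
So g(11) = 1.
For pile C, compute g(0), g(1), … with moves {3, 6, 7}:
k:     0  1  2  3  4  5  6  7  8  9
g(k):  0  0  0  1  1  1  2  2  2  3
So g(9) = 3.
By the Sprague-Grundy theorem, the Grundy value of a sum of independent games is the XOR of the component values.
Combined value = 13 ⊕ 1 ⊕ 3 = 15.

15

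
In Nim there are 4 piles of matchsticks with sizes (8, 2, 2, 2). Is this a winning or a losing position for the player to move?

Compute the nim-sum pairwise:
8 XOR 2 = 10
10 XOR 2 = 8
8 XOR 2 = 10
The nim-sum is 10 ≠ 0, so this is an N-position: the player to move can win.

Winning position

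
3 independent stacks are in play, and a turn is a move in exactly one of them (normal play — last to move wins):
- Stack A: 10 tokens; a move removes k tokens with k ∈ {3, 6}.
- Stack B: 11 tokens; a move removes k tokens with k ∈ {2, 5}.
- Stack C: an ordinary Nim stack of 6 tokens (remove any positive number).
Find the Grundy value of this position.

6

For stack A, compute g(0), g(1), … with moves {3, 6}:
g(0) = mex{} = 0
g(1) = mex{} = 0
g(2) = mex{} = 0
g(3) = mex{0} = 1
g(4) = mex{0} = 1
g(5) = mex{0} = 1
g(6) = mex{0,1} = 2
g(7) = mex{0,1} = 2
g(8) = mex{0,1} = 2
g(9) = mex{1,2} = 0
g(10) = mex{1,2} = 0
So g(10) = 0.
For stack B, compute g(0), g(1), … with moves {2, 5}:
k:     0  1  2  3  4  5  6  7  8  9 10 11
g(k):  0  0  1  1  0  2  1  0  0  1  1  0
So g(11) = 0.
Stack C is a plain Nim stack of size 6, so its Grundy value is 6.
By the Sprague-Grundy theorem, the Grundy value of a sum of independent games is the XOR of the component values.
Combined value = 0 XOR 0 XOR 6 = 6.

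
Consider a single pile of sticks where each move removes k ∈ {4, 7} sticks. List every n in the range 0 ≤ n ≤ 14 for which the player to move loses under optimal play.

0, 1, 2, 3, 11, 12, 13, 14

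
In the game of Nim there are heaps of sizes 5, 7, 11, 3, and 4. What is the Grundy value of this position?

14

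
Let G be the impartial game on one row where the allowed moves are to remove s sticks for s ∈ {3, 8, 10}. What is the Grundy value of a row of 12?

Build the Grundy sequence with g(k) = mex{g(k−s) : s ∈ {3, 8, 10}, s ≤ k}:
g(0) = mex{} = 0
g(1) = mex{} = 0
g(2) = mex{} = 0
g(3) = mex{0} = 1
g(4) = mex{0} = 1
g(5) = mex{0} = 1
g(6) = mex{1} = 0
g(7) = mex{1} = 0
g(8) = mex{0,1} = 2
g(9) = mex{0} = 1
g(10) = mex{0} = 1
g(11) = mex{0,1,2} = 3
g(12) = mex{0,1} = 2
So g(12) = 2.

2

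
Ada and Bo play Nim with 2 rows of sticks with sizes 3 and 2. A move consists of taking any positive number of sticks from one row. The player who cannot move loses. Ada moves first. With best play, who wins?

Nim-sum: 3 ⊕ 2 = 1.
The nim-sum is 1 ≠ 0, so this is an N-position: the player to move can win; Ada has a winning move.

Ada wins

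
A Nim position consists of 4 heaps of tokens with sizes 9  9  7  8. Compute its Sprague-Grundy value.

15

Bitwise XOR of the heap sizes:
  1001  (9)
  1001  (9)
  0111  (7)
  1000  (8)
  ----
  1111  (15)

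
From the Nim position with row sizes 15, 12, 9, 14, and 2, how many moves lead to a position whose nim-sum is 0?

Write each in binary and XOR column by column:
  1111  (15)
  1100  (12)
  1001  (9)
  1110  (14)
  0010  (2)
  ----
  0110  (6)
The overall nim-sum is X = 6. A row of size p has a winning move iff p XOR X < p (reduce it to p XOR X).
  15: 15 XOR 6 = 9 < 15 — winning move (to 9).
  12: 12 XOR 6 = 10 < 12 — winning move (to 10).
  9: 9 XOR 6 = 15 ≥ 9 — no move.
  14: 14 XOR 6 = 8 < 14 — winning move (to 8).
  2: 2 XOR 6 = 4 ≥ 2 — no move.
That gives 3 winning moves.

3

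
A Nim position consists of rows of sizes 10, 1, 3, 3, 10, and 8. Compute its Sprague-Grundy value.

9

Nim-sum: 10 XOR 1 XOR 3 XOR 3 XOR 10 XOR 8 = 9.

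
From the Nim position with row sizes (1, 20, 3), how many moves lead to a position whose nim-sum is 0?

Nim-sum: 1 ⊕ 20 ⊕ 3 = 22.
The overall nim-sum is X = 22. A row of size p has a winning move iff p XOR X < p (reduce it to p XOR X).
  1: 1 XOR 22 = 23 ≥ 1 — no move.
  20: 20 XOR 22 = 2 < 20 — winning move (to 2).
  3: 3 XOR 22 = 21 ≥ 3 — no move.
That gives 1 winning move.

1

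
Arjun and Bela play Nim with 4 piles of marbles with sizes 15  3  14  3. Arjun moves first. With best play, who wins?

Arjun wins

Nim-sum: 15 ^ 3 ^ 14 ^ 3 = 1.
The nim-sum is 1 ≠ 0, so this is an N-position: the player to move can win; Arjun has a winning move.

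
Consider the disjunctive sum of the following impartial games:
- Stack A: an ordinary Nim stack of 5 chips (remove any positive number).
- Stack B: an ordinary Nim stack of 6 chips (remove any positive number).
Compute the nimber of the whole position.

Stack A is a plain Nim stack of size 5, so its Grundy value is 5.
Stack B is a plain Nim stack of size 6, so its Grundy value is 6.
By the Sprague-Grundy theorem, the Grundy value of a sum of independent games is the XOR of the component values.
Combined value = 5 ⊕ 6 = 3.

3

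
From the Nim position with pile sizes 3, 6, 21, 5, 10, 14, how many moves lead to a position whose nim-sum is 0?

1

Nim-sum: 3 ⊕ 6 ⊕ 21 ⊕ 5 ⊕ 10 ⊕ 14 = 17.
The overall nim-sum is X = 17. A pile of size p has a winning move iff p XOR X < p (reduce it to p XOR X).
  3: 3 XOR 17 = 18 ≥ 3 — no move.
  6: 6 XOR 17 = 23 ≥ 6 — no move.
  21: 21 XOR 17 = 4 < 21 — winning move (to 4).
  5: 5 XOR 17 = 20 ≥ 5 — no move.
  10: 10 XOR 17 = 27 ≥ 10 — no move.
  14: 14 XOR 17 = 31 ≥ 14 — no move.
That gives 1 winning move.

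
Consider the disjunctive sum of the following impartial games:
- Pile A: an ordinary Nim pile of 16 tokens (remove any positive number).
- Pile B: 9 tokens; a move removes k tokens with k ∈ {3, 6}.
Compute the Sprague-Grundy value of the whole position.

16

Pile A is a plain Nim pile of size 16, so its Grundy value is 16.
Grundy values for pile B (subtraction set {3, 6}):
k:     0  1  2  3  4  5  6  7  8  9
g(k):  0  0  0  1  1  1  2  2  2  0
So g(9) = 0.
By the Sprague-Grundy theorem, the Grundy value of a sum of independent games is the XOR of the component values.
Combined value = 16 XOR 0 = 16.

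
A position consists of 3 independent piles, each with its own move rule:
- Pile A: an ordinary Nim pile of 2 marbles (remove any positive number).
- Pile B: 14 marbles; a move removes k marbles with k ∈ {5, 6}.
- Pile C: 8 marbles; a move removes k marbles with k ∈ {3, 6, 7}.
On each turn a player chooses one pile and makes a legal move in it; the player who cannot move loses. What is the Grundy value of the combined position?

Pile A is a plain Nim pile of size 2, so its Grundy value is 2.
For pile B, compute g(0), g(1), … with moves {5, 6}:
g(0) = mex{} = 0
g(1) = mex{} = 0
g(2) = mex{} = 0
g(3) = mex{} = 0
g(4) = mex{} = 0
g(5) = mex{0} = 1
g(6) = mex{0} = 1
g(7) = mex{0} = 1
g(8) = mex{0} = 1
g(9) = mex{0} = 1
g(10) = mex{0,1} = 2
g(11) = mex{1} = 0
g(12) = mex{1} = 0
g(13) = mex{1} = 0
g(14) = mex{1} = 0
So g(14) = 0.
Grundy values for pile C (subtraction set {3, 6, 7}):
k:     0  1  2  3  4  5  6  7  8
g(k):  0  0  0  1  1  1  2  2  2
So g(8) = 2.
By the Sprague-Grundy theorem, the Grundy value of a sum of independent games is the XOR of the component values.
Combined value = 2 XOR 0 XOR 2 = 0.

0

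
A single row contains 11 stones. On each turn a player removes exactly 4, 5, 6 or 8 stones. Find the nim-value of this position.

Grundy values for subtraction set {4, 5, 6, 8}:
g(0) = mex{} = 0
g(1) = mex{} = 0
g(2) = mex{} = 0
g(3) = mex{} = 0
g(4) = mex{0} = 1
g(5) = mex{0} = 1
g(6) = mex{0} = 1
g(7) = mex{0} = 1
g(8) = mex{0,1} = 2
g(9) = mex{0,1} = 2
g(10) = mex{0,1} = 2
g(11) = mex{0,1} = 2
So g(11) = 2.

2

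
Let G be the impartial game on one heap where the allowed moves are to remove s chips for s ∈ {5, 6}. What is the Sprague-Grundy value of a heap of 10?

2

Build the Grundy sequence with g(k) = mex{g(k−s) : s ∈ {5, 6}, s ≤ k}:
g(0) = mex{} = 0
g(1) = mex{} = 0
g(2) = mex{} = 0
g(3) = mex{} = 0
g(4) = mex{} = 0
g(5) = mex{0} = 1
g(6) = mex{0} = 1
g(7) = mex{0} = 1
g(8) = mex{0} = 1
g(9) = mex{0} = 1
g(10) = mex{0,1} = 2
So g(10) = 2.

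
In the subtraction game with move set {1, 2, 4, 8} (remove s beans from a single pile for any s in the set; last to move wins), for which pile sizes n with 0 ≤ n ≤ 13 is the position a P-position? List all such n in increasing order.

0, 3, 6, 9, 12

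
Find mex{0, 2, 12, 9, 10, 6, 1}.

3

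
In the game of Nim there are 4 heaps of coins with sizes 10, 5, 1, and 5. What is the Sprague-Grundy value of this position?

Nim-sum: 10 ⊕ 5 ⊕ 1 ⊕ 5 = 11.

11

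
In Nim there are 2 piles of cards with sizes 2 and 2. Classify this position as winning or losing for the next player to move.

Losing position

Nim-sum: 2 XOR 2 = 0.
The nim-sum is 0, so this is a P-position: the player to move is in a losing position under optimal play.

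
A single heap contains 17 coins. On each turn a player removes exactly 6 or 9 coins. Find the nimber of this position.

0

Grundy values for subtraction set {6, 9}:
k:     0  1  2  3  4  5  6  7  8  9 10 11 12 13 14 15 16 17
g(k):  0  0  0  0  0  0  1  1  1  1  1  1  2  2  2  0  0  0
So g(17) = 0.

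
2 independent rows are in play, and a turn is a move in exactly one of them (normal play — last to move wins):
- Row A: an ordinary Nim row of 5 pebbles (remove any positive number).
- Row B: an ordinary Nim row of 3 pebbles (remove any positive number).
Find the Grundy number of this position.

6

Row A is a plain Nim row of size 5, so its Grundy value is 5.
Row B is a plain Nim row of size 3, so its Grundy value is 3.
The value of a disjunctive sum is the nim-sum of the parts.
Combined value = 5 ⊕ 3 = 6.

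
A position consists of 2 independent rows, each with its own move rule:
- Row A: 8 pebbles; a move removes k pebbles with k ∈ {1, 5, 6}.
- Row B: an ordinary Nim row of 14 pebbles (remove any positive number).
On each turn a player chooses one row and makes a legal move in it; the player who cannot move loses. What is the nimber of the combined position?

12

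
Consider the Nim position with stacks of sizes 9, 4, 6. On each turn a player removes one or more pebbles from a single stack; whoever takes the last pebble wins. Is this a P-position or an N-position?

Compute the nim-sum pairwise:
9 ⊕ 4 = 13
13 ⊕ 6 = 11
The nim-sum is 11 ≠ 0, so this is an N-position: the player to move can win.

N-position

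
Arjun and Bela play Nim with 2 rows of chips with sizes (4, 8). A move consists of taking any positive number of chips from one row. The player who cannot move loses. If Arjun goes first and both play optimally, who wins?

Arjun wins

Compute the nim-sum pairwise:
4 XOR 8 = 12
The nim-sum is 12 ≠ 0, so this is an N-position: the player to move can win; Arjun has a winning move.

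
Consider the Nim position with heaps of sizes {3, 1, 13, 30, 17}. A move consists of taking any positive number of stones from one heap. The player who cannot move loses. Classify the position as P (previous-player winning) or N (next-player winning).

P-position

Compute the nim-sum pairwise:
3 ^ 1 = 2
2 ^ 13 = 15
15 ^ 30 = 17
17 ^ 17 = 0
The nim-sum is 0, so this is a P-position: the player to move is in a losing position under optimal play.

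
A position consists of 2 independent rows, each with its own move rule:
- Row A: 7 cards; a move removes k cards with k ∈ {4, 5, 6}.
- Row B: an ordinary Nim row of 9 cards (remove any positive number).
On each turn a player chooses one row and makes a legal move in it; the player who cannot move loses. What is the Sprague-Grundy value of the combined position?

8

Grundy values for row A (subtraction set {4, 5, 6}):
k:     0  1  2  3  4  5  6  7
g(k):  0  0  0  0  1  1  1  1
So g(7) = 1.
Row B is a plain Nim row of size 9, so its Grundy value is 9.
By the Sprague-Grundy theorem, the Grundy value of a sum of independent games is the XOR of the component values.
Combined value = 1 XOR 9 = 8.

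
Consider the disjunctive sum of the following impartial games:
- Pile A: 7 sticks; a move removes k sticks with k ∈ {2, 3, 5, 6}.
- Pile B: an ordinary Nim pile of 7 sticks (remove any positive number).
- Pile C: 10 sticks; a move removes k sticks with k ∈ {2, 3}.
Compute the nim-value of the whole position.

For pile A, compute g(0), g(1), … with moves {2, 3, 5, 6}:
k:     0  1  2  3  4  5  6  7
g(k):  0  0  1  1  2  2  3  3
So g(7) = 3.
Pile B is a plain Nim pile of size 7, so its Grundy value is 7.
Grundy values for pile C (subtraction set {2, 3}):
g(0) = mex{} = 0
g(1) = mex{} = 0
g(2) = mex{0} = 1
g(3) = mex{0} = 1
g(4) = mex{0,1} = 2
g(5) = mex{1} = 0
g(6) = mex{1,2} = 0
g(7) = mex{0,2} = 1
g(8) = mex{0} = 1
g(9) = mex{0,1} = 2
g(10) = mex{1} = 0
So g(10) = 0.
The value of a disjunctive sum is the nim-sum of the parts.
Combined value = 3 XOR 7 XOR 0 = 4.

4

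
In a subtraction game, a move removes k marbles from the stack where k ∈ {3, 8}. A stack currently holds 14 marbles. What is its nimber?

1

Grundy values for subtraction set {3, 8}:
k:     0  1  2  3  4  5  6  7  8  9 10 11 12 13 14
g(k):  0  0  0  1  1  1  0  0  2  1  1  0  0  0  1
So g(14) = 1.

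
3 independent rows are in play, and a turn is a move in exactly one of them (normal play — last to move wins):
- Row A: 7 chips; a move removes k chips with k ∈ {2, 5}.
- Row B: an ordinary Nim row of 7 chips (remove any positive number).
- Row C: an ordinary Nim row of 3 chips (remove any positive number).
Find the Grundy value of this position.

4

Grundy values for row A (subtraction set {2, 5}):
k:     0  1  2  3  4  5  6  7
g(k):  0  0  1  1  0  2  1  0
So g(7) = 0.
Row B is a plain Nim row of size 7, so its Grundy value is 7.
Row C is a plain Nim row of size 3, so its Grundy value is 3.
The value of a disjunctive sum is the nim-sum of the parts.
Combined value = 0 XOR 7 XOR 3 = 4.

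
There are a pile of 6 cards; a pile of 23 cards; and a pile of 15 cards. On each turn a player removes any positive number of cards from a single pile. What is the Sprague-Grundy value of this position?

30

Bitwise XOR of the heap sizes:
  00110  (6)
  10111  (23)
  01111  (15)
  -----
  11110  (30)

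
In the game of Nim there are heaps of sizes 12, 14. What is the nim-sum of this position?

Compute the nim-sum pairwise:
12 ^ 14 = 2

2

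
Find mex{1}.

0

0 is not in the set, so the mex is 0.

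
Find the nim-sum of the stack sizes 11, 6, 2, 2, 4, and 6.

15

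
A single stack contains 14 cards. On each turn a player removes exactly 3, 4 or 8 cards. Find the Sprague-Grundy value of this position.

Compute g(0), g(1), … for moves {3, 4, 8}:
g(0) = mex{} = 0
g(1) = mex{} = 0
g(2) = mex{} = 0
g(3) = mex{0} = 1
g(4) = mex{0} = 1
g(5) = mex{0} = 1
g(6) = mex{0,1} = 2
g(7) = mex{1} = 0
g(8) = mex{0,1} = 2
g(9) = mex{0,1,2} = 3
g(10) = mex{0,2} = 1
g(11) = mex{0,1,2} = 3
g(12) = mex{1,2,3} = 0
g(13) = mex{1,3} = 0
g(14) = mex{1,2,3} = 0
So g(14) = 0.

0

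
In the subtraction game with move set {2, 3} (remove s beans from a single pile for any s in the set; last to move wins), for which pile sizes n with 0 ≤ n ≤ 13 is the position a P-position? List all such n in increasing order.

Build the Grundy sequence with g(k) = mex{g(k−s) : s ∈ {2, 3}, s ≤ k}:
k:     0  1  2  3  4  5  6  7  8  9 10 11 12 13
g(k):  0  0  1  1  2  0  0  1  1  2  0  0  1  1
The P-positions (g = 0) in 0..13 are 0, 1, 5, 6, 10, 11.

0, 1, 5, 6, 10, 11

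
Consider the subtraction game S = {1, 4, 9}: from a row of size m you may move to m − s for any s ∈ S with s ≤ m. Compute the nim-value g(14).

2

Build the Grundy sequence with g(k) = mex{g(k−s) : s ∈ {1, 4, 9}, s ≤ k}:
g(0) = mex{} = 0
g(1) = mex{0} = 1
g(2) = mex{1} = 0
g(3) = mex{0} = 1
g(4) = mex{0,1} = 2
g(5) = mex{1,2} = 0
g(6) = mex{0} = 1
g(7) = mex{1} = 0
g(8) = mex{0,2} = 1
g(9) = mex{0,1} = 2
g(10) = mex{1,2} = 0
g(11) = mex{0} = 1
g(12) = mex{1} = 0
g(13) = mex{0,2} = 1
g(14) = mex{0,1} = 2
So g(14) = 2.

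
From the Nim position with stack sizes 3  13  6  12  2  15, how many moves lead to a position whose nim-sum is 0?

3

Compute the nim-sum pairwise:
3 XOR 13 = 14
14 XOR 6 = 8
8 XOR 12 = 4
4 XOR 2 = 6
6 XOR 15 = 9
The overall nim-sum is X = 9. A stack of size p has a winning move iff p XOR X < p (reduce it to p XOR X).
  3: 3 XOR 9 = 10 ≥ 3 — no move.
  13: 13 XOR 9 = 4 < 13 — winning move (to 4).
  6: 6 XOR 9 = 15 ≥ 6 — no move.
  12: 12 XOR 9 = 5 < 12 — winning move (to 5).
  2: 2 XOR 9 = 11 ≥ 2 — no move.
  15: 15 XOR 9 = 6 < 15 — winning move (to 6).
That gives 3 winning moves.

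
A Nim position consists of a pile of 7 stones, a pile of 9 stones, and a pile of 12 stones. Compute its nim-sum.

Compute the nim-sum pairwise:
7 ⊕ 9 = 14
14 ⊕ 12 = 2

2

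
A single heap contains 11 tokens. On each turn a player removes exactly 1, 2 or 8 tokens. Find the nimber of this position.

Compute g(0), g(1), … for moves {1, 2, 8}:
k:     0  1  2  3  4  5  6  7  8  9 10 11
g(k):  0  1  2  0  1  2  0  1  2  0  1  2
So g(11) = 2.

2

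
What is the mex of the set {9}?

0 is not in the set, so the mex is 0.

0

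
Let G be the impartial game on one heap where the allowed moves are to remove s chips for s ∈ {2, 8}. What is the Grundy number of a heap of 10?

0

Grundy values for subtraction set {2, 8}:
k:     0  1  2  3  4  5  6  7  8  9 10
g(k):  0  0  1  1  0  0  1  1  2  2  0
So g(10) = 0.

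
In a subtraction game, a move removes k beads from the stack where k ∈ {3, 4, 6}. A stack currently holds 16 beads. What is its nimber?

Compute g(0), g(1), … for moves {3, 4, 6}:
k:     0  1  2  3  4  5  6  7  8  9 10 11 12 13 14 15 16
g(k):  0  0  0  1  1  1  2  2  2  0  0  0  1  1  1  2  2
So g(16) = 2.

2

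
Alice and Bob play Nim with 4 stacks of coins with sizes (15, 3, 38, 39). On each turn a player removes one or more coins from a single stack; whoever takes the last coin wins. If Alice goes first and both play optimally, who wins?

Alice wins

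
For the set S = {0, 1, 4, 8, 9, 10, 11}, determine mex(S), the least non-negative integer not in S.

The values 0, 1 are all present; 2 is the first non-negative integer missing from the set.

2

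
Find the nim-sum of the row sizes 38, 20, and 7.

Compute the nim-sum pairwise:
38 ⊕ 20 = 50
50 ⊕ 7 = 53

53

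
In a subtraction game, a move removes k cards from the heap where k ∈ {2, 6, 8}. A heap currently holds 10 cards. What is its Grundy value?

3

Build the Grundy sequence with g(k) = mex{g(k−s) : s ∈ {2, 6, 8}, s ≤ k}:
k:     0  1  2  3  4  5  6  7  8  9 10
g(k):  0  0  1  1  0  0  1  1  2  2  3
So g(10) = 3.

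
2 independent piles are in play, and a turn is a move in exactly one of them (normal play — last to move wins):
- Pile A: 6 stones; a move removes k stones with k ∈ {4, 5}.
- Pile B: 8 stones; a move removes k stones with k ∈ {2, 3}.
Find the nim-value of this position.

For pile A, compute g(0), g(1), … with moves {4, 5}:
k:     0  1  2  3  4  5  6
g(k):  0  0  0  0  1  1  1
So g(6) = 1.
Grundy values for pile B (subtraction set {2, 3}):
g(0) = mex{} = 0
g(1) = mex{} = 0
g(2) = mex{0} = 1
g(3) = mex{0} = 1
g(4) = mex{0,1} = 2
g(5) = mex{1} = 0
g(6) = mex{1,2} = 0
g(7) = mex{0,2} = 1
g(8) = mex{0} = 1
So g(8) = 1.
By the Sprague-Grundy theorem, the Grundy value of a sum of independent games is the XOR of the component values.
Combined value = 1 ⊕ 1 = 0.

0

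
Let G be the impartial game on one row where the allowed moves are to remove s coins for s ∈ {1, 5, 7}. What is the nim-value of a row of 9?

Compute g(0), g(1), … for moves {1, 5, 7}:
g(0) = mex{} = 0
g(1) = mex{0} = 1
g(2) = mex{1} = 0
g(3) = mex{0} = 1
g(4) = mex{1} = 0
g(5) = mex{0} = 1
g(6) = mex{1} = 0
g(7) = mex{0} = 1
g(8) = mex{1} = 0
g(9) = mex{0} = 1
So g(9) = 1.

1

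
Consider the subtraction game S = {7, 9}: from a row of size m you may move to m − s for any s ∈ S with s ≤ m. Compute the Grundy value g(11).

1

Build the Grundy sequence with g(k) = mex{g(k−s) : s ∈ {7, 9}, s ≤ k}:
g(0) = mex{} = 0
g(1) = mex{} = 0
g(2) = mex{} = 0
g(3) = mex{} = 0
g(4) = mex{} = 0
g(5) = mex{} = 0
g(6) = mex{} = 0
g(7) = mex{0} = 1
g(8) = mex{0} = 1
g(9) = mex{0} = 1
g(10) = mex{0} = 1
g(11) = mex{0} = 1
So g(11) = 1.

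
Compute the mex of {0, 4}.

1

0 is in the set but 1 is not, so the mex is 1.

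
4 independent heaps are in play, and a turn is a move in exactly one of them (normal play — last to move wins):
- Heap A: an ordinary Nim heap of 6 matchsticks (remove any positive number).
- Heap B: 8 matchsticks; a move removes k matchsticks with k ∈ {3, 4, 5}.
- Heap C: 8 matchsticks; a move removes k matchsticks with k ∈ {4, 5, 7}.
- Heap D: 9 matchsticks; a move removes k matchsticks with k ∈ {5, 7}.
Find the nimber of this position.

Heap A is a plain Nim heap of size 6, so its Grundy value is 6.
Grundy values for heap B (subtraction set {3, 4, 5}):
k:     0  1  2  3  4  5  6  7  8
g(k):  0  0  0  1  1  1  2  2  0
So g(8) = 0.
Grundy values for heap C (subtraction set {4, 5, 7}):
g(0) = mex{} = 0
g(1) = mex{} = 0
g(2) = mex{} = 0
g(3) = mex{} = 0
g(4) = mex{0} = 1
g(5) = mex{0} = 1
g(6) = mex{0} = 1
g(7) = mex{0} = 1
g(8) = mex{0,1} = 2
So g(8) = 2.
For heap D, compute g(0), g(1), … with moves {5, 7}:
g(0) = mex{} = 0
g(1) = mex{} = 0
g(2) = mex{} = 0
g(3) = mex{} = 0
g(4) = mex{} = 0
g(5) = mex{0} = 1
g(6) = mex{0} = 1
g(7) = mex{0} = 1
g(8) = mex{0} = 1
g(9) = mex{0} = 1
So g(9) = 1.
The value of a disjunctive sum is the nim-sum of the parts.
Combined value = 6 ⊕ 0 ⊕ 2 ⊕ 1 = 5.

5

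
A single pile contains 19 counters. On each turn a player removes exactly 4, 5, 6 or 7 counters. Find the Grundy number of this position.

Grundy values for subtraction set {4, 5, 6, 7}:
k:     0  1  2  3  4  5  6  7  8  9 10 11 12 13 14 15 16 17 18 19
g(k):  0  0  0  0  1  1  1  1  2  2  2  0  0  0  0  1  1  1  1  2
So g(19) = 2.

2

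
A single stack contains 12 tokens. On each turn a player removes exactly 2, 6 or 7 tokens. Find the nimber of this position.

Compute g(0), g(1), … for moves {2, 6, 7}:
k:     0  1  2  3  4  5  6  7  8  9 10 11 12
g(k):  0  0  1  1  0  0  1  1  2  0  3  1  2
So g(12) = 2.

2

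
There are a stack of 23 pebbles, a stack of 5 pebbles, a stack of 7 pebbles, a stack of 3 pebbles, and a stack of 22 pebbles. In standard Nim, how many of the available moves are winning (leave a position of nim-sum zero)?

0

In binary:
  10111  (23)
  00101  (5)
  00111  (7)
  00011  (3)
  10110  (22)
  -----
  00000  (0)
The nim-sum is already 0, so every move leaves a nonzero nim-sum — there are no winning moves.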